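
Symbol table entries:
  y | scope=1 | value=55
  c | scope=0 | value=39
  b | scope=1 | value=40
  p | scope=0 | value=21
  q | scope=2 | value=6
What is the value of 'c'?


Searching symbol table for 'c':
  y | scope=1 | value=55
  c | scope=0 | value=39 <- MATCH
  b | scope=1 | value=40
  p | scope=0 | value=21
  q | scope=2 | value=6
Found 'c' at scope 0 with value 39

39


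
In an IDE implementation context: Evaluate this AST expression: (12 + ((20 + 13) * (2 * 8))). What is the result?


Expression: (12 + ((20 + 13) * (2 * 8)))
Evaluating step by step:
  20 + 13 = 33
  2 * 8 = 16
  33 * 16 = 528
  12 + 528 = 540
Result: 540

540


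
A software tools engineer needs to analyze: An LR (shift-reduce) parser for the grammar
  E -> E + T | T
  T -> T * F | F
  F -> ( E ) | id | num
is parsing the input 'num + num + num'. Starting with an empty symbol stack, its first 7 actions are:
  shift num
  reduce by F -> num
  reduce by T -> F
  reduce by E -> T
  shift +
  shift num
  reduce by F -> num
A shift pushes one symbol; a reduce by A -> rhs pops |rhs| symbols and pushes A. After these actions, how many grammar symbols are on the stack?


Tracking the symbol stack through each action:
  Action 1: shift 'num' : push -> stack = [num] (size 1)
  Action 2: reduce by F -> num : pop 1, push F -> stack = [F] (size 1)
  Action 3: reduce by T -> F : pop 1, push T -> stack = [T] (size 1)
  Action 4: reduce by E -> T : pop 1, push E -> stack = [E] (size 1)
  Action 5: shift '+' : push -> stack = [E, +] (size 2)
  Action 6: shift 'num' : push -> stack = [E, +, num] (size 3)
  Action 7: reduce by F -> num : pop 1, push F -> stack = [E, +, F] (size 3)
Final stack size: 3

3


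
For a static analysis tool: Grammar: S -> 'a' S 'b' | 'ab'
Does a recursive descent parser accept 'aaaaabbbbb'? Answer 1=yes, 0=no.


Grammar accepts strings of the form a^n b^n (n >= 1)
Word: 'aaaaabbbbb'
Counting: 5 a's and 5 b's
Check: 5 == 5? Yes
Derivation (S -> aSb applied 4 time(s), then S -> ab): S => aSb => aaSbb => aaaSbbb => aaaaSbbbb => aaaaabbbbb
Accepted

1


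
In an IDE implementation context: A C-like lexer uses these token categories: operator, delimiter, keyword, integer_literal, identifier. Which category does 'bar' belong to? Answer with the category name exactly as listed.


Token: 'bar'
Checking categories:
  identifier: YES
  integer_literal: no
  operator: no
  keyword: no
  delimiter: no
Category: identifier

identifier


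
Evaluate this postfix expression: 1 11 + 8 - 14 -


Processing tokens left to right:
Push 1, Push 11
Pop 1 and 11, compute 1 + 11 = 12, push 12
Push 8
Pop 12 and 8, compute 12 - 8 = 4, push 4
Push 14
Pop 4 and 14, compute 4 - 14 = -10, push -10
Stack result: -10

-10


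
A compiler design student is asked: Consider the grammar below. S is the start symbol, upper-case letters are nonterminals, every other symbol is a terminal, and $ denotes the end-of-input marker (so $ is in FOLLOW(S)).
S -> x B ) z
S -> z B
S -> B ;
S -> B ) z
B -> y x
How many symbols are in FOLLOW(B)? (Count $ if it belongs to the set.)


S is the start symbol and does not occur in any rule body, so FOLLOW(S) = {$}.
Examining every occurrence of B in a rule body:
  S -> x B ) z : B is followed by terminal ')' -> add ')'
  S -> z B : B is at the right end -> add FOLLOW(S) = {$}
  S -> B ; : B is followed by terminal ';' -> add ';'
  S -> B ) z : B is followed by terminal ')' -> add ')' (already in the set)
  B -> y x : B does not occur in the body -> contributes nothing
FOLLOW(B) = {), ;, $}
Count: 3

3


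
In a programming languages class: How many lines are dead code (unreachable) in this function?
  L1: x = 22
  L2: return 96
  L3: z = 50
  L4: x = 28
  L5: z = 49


Analyzing control flow:
  L1: reachable (before return)
  L2: reachable (return statement)
  L3: DEAD (after return at L2)
  L4: DEAD (after return at L2)
  L5: DEAD (after return at L2)
Return at L2, total lines = 5
Dead lines: L3 through L5
Count: 3

3


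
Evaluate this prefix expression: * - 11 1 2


Parsing prefix expression: * - 11 1 2
Step 1: Innermost operation '- 11 1'
  11 - 1 = 10
Step 2: Outer operation '* [10] 2'
  10 * 2 = 20

20


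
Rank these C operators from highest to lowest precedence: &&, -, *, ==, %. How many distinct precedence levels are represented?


Looking up precedence for each operator:
  && -> precedence 2
  - -> precedence 5
  * -> precedence 6
  == -> precedence 3
  % -> precedence 6
Sorted highest to lowest: *, %, -, ==, &&
Distinct precedence values: [6, 5, 3, 2]
Number of distinct levels: 4

4


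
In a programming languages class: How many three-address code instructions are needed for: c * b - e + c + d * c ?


Expression: c * b - e + c + d * c
Generating three-address code (respecting * over +/- precedence):
  Instruction 1: t1 = c * b
  Instruction 2: t2 = d * c
  Instruction 3: t3 = t1 - e
  Instruction 4: t4 = t3 + c
  Instruction 5: t5 = t4 + t2
Total instructions: 5

5


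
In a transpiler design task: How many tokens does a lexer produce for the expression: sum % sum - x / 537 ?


Scanning 'sum % sum - x / 537'
Token 1: 'sum' -> identifier
Token 2: '%' -> operator
Token 3: 'sum' -> identifier
Token 4: '-' -> operator
Token 5: 'x' -> identifier
Token 6: '/' -> operator
Token 7: '537' -> integer_literal
Total tokens: 7

7


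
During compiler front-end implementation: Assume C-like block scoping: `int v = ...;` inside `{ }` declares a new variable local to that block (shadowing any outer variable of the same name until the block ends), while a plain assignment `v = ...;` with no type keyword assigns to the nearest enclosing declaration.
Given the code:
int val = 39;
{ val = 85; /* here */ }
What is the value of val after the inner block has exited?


Analyzing scoping rules:
Outer scope: declares val = 39
Inner block: 'val = 85;' has no type keyword, so it is an assignment to the outer val (no shadowing)
The assignment changed the outer variable itself, so the new value persists after the block -> 85
Result: 85

85


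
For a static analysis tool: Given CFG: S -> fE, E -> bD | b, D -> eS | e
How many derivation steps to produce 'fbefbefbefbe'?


Grammar: S -> fE, E -> bD | b, D -> eS | e
Deriving 'fbefbefbefbe':
Step 1: S -> fE => fE
Step 2: E -> bD => fbD
Step 3: D -> eS => fbeS
Step 4: S -> fE => fbefE
Step 5: E -> bD => fbefbD
Step 6: D -> eS => fbefbeS
Step 7: S -> fE => fbefbefE
Step 8: E -> bD => fbefbefbD
Step 9: D -> eS => fbefbefbeS
Step 10: S -> fE => fbefbefbefE
Step 11: E -> bD => fbefbefbefbD
Step 12: D -> e => fbefbefbefbe
Total derivation steps: 12

12


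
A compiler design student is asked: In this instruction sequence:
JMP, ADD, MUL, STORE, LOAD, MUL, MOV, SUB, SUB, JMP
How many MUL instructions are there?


Scanning instruction sequence for MUL:
  Position 1: JMP
  Position 2: ADD
  Position 3: MUL <- MATCH
  Position 4: STORE
  Position 5: LOAD
  Position 6: MUL <- MATCH
  Position 7: MOV
  Position 8: SUB
  Position 9: SUB
  Position 10: JMP
Matches at positions: [3, 6]
Total MUL count: 2

2


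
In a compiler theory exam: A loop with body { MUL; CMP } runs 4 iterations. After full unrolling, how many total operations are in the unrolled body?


Loop body operations: MUL, CMP (2 ops per iteration)
Unrolling 4 iterations:
  Iteration 1: MUL, CMP (2 ops)
  Iteration 2: MUL, CMP (2 ops)
  Iteration 3: MUL, CMP (2 ops)
  Iteration 4: MUL, CMP (2 ops)
Total: 4 iterations * 2 ops/iter = 8 operations

8


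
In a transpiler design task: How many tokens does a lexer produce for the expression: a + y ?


Scanning 'a + y'
Token 1: 'a' -> identifier
Token 2: '+' -> operator
Token 3: 'y' -> identifier
Total tokens: 3

3


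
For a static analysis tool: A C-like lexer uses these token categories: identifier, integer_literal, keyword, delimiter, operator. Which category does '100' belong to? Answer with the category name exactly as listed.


Token: '100'
Checking categories:
  identifier: no
  integer_literal: YES
  operator: no
  keyword: no
  delimiter: no
Category: integer_literal

integer_literal


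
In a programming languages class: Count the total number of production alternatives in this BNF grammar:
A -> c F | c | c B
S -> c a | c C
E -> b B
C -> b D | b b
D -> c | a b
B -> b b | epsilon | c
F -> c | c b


Counting alternatives per rule:
  A: 3 alternative(s)
  S: 2 alternative(s)
  E: 1 alternative(s)
  C: 2 alternative(s)
  D: 2 alternative(s)
  B: 3 alternative(s)
  F: 2 alternative(s)
Sum: 3 + 2 + 1 + 2 + 2 + 3 + 2 = 15

15


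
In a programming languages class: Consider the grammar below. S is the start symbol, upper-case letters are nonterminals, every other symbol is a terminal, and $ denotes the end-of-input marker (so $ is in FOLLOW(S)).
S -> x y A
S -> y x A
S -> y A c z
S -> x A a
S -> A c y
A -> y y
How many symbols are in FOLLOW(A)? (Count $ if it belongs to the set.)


S is the start symbol and does not occur in any rule body, so FOLLOW(S) = {$}.
Examining every occurrence of A in a rule body:
  S -> x y A : A is at the right end -> add FOLLOW(S) = {$}
  S -> y x A : A is at the right end -> add FOLLOW(S) = {$} (already in the set)
  S -> y A c z : A is followed by terminal 'c' -> add 'c'
  S -> x A a : A is followed by terminal 'a' -> add 'a'
  S -> A c y : A is followed by terminal 'c' -> add 'c' (already in the set)
  A -> y y : A does not occur in the body -> contributes nothing
FOLLOW(A) = {a, c, $}
Count: 3

3


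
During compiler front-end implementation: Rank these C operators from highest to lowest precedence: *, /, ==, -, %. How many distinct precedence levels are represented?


Looking up precedence for each operator:
  * -> precedence 6
  / -> precedence 6
  == -> precedence 3
  - -> precedence 5
  % -> precedence 6
Sorted highest to lowest: *, /, %, -, ==
Distinct precedence values: [6, 5, 3]
Number of distinct levels: 3

3


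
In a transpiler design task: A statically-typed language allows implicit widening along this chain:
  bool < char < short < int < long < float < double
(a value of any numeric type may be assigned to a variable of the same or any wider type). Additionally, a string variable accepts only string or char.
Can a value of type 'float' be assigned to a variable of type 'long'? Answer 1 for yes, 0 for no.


Target variable type: long
Source value type: float
Numeric ranks: float=5, long=4
Widening allowed iff rank(source) <= rank(target): 5 <= 4? No
Result: 0

0


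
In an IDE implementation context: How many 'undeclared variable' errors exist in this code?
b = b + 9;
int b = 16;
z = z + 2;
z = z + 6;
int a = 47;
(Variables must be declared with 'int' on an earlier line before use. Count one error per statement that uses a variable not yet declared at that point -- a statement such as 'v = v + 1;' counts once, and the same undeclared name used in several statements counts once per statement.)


Scanning code line by line:
  Line 1: use 'b' -> ERROR (undeclared)
  Line 2: declare 'b' -> declared = ['b']
  Line 3: use 'z' -> ERROR (undeclared)
  Line 4: use 'z' -> ERROR (undeclared)
  Line 5: declare 'a' -> declared = ['a', 'b']
Total undeclared variable errors: 3

3


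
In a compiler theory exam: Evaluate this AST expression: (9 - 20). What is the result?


Expression: (9 - 20)
Evaluating step by step:
  9 - 20 = -11
Result: -11

-11


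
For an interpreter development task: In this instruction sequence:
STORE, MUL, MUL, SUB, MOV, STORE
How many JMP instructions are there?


Scanning instruction sequence for JMP:
  Position 1: STORE
  Position 2: MUL
  Position 3: MUL
  Position 4: SUB
  Position 5: MOV
  Position 6: STORE
Matches at positions: []
Total JMP count: 0

0


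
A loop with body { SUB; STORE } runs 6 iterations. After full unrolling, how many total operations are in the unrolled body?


Loop body operations: SUB, STORE (2 ops per iteration)
Unrolling 6 iterations:
  Iteration 1: SUB, STORE (2 ops)
  Iteration 2: SUB, STORE (2 ops)
  Iteration 3: SUB, STORE (2 ops)
  Iteration 4: SUB, STORE (2 ops)
  Iteration 5: SUB, STORE (2 ops)
  Iteration 6: SUB, STORE (2 ops)
Total: 6 iterations * 2 ops/iter = 12 operations

12


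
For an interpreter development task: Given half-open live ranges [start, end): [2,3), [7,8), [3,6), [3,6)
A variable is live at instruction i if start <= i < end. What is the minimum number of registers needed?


Live ranges:
  Var0: [2, 3)
  Var1: [7, 8)
  Var2: [3, 6)
  Var3: [3, 6)
Sweep-line events (position, delta, active):
  pos=2 start -> active=1
  pos=3 end -> active=0
  pos=3 start -> active=1
  pos=3 start -> active=2
  pos=6 end -> active=1
  pos=6 end -> active=0
  pos=7 start -> active=1
  pos=8 end -> active=0
Maximum simultaneous active: 2
Minimum registers needed: 2

2


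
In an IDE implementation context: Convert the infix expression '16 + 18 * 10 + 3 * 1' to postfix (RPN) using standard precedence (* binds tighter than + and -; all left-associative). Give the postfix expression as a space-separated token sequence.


Applying the shunting-yard algorithm:
  Operand 16 -> output
  Push '+' onto operator stack -> op-stack: [+]
  Operand 18 -> output
  Push '*' onto operator stack -> op-stack: [+, *]
  Operand 10 -> output
  See '+' (prec 1); top '*' (prec 2) >= it -> pop '*' to output
  See '+' (prec 1); top '+' (prec 1) >= it -> pop '+' to output
  Push '+' onto operator stack -> op-stack: [+]
  Operand 3 -> output
  Push '*' onto operator stack -> op-stack: [+, *]
  Operand 1 -> output
  End of input: pop '*' to output
  End of input: pop '+' to output
Postfix result: 16 18 10 * + 3 1 * +

16 18 10 * + 3 1 * +


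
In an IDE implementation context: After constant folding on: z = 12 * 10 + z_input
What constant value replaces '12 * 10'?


Identifying constant sub-expression:
  Original: z = 12 * 10 + z_input
  12 and 10 are both compile-time constants
  Evaluating: 12 * 10 = 120
  After folding: z = 120 + z_input

120


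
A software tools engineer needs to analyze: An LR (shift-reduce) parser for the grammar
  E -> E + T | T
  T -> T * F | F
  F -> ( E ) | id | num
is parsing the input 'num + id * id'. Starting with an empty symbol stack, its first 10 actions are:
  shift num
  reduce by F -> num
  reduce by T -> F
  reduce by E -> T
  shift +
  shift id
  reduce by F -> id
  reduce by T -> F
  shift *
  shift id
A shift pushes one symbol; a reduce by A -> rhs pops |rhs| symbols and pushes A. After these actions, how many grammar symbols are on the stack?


Tracking the symbol stack through each action:
  Action 1: shift 'num' : push -> stack = [num] (size 1)
  Action 2: reduce by F -> num : pop 1, push F -> stack = [F] (size 1)
  Action 3: reduce by T -> F : pop 1, push T -> stack = [T] (size 1)
  Action 4: reduce by E -> T : pop 1, push E -> stack = [E] (size 1)
  Action 5: shift '+' : push -> stack = [E, +] (size 2)
  Action 6: shift 'id' : push -> stack = [E, +, id] (size 3)
  Action 7: reduce by F -> id : pop 1, push F -> stack = [E, +, F] (size 3)
  Action 8: reduce by T -> F : pop 1, push T -> stack = [E, +, T] (size 3)
  Action 9: shift '*' : push -> stack = [E, +, T, *] (size 4)
  Action 10: shift 'id' : push -> stack = [E, +, T, *, id] (size 5)
Final stack size: 5

5


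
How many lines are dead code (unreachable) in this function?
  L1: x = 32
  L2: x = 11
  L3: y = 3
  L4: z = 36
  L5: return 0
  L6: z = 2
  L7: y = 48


Analyzing control flow:
  L1: reachable (before return)
  L2: reachable (before return)
  L3: reachable (before return)
  L4: reachable (before return)
  L5: reachable (return statement)
  L6: DEAD (after return at L5)
  L7: DEAD (after return at L5)
Return at L5, total lines = 7
Dead lines: L6 through L7
Count: 2

2


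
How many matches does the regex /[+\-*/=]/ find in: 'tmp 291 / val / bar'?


Pattern: /[+\-*/=]/ (operators)
Input: 'tmp 291 / val / bar'
Scanning for matches:
  Match 1: '/'
  Match 2: '/'
Total matches: 2

2


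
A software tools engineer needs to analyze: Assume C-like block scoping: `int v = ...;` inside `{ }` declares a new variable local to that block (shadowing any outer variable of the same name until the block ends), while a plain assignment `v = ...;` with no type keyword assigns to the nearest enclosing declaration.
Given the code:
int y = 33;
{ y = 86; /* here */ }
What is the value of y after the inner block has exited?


Analyzing scoping rules:
Outer scope: declares y = 33
Inner block: 'y = 86;' has no type keyword, so it is an assignment to the outer y (no shadowing)
The assignment changed the outer variable itself, so the new value persists after the block -> 86
Result: 86

86


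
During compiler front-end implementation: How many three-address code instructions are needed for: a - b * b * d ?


Expression: a - b * b * d
Generating three-address code (respecting * over +/- precedence):
  Instruction 1: t1 = b * b
  Instruction 2: t2 = t1 * d
  Instruction 3: t3 = a - t2
Total instructions: 3

3


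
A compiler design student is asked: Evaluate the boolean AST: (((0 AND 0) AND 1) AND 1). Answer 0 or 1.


Step 1: Evaluate inner node
  0 AND 0 = 0
Step 2: Evaluate next node
  0 AND 1 = 0
Step 3: Evaluate root node
  0 AND 1 = 0

0


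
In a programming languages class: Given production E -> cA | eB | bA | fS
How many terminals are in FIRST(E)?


Production: E -> cA | eB | bA | fS
Examining each alternative for leading terminals:
  E -> cA : first terminal = 'c'
  E -> eB : first terminal = 'e'
  E -> bA : first terminal = 'b'
  E -> fS : first terminal = 'f'
FIRST(E) = {b, c, e, f}
Count: 4

4


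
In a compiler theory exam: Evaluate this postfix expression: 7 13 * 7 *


Processing tokens left to right:
Push 7, Push 13
Pop 7 and 13, compute 7 * 13 = 91, push 91
Push 7
Pop 91 and 7, compute 91 * 7 = 637, push 637
Stack result: 637

637


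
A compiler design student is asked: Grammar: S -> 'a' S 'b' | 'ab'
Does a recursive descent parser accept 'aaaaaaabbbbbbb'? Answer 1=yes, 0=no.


Grammar accepts strings of the form a^n b^n (n >= 1)
Word: 'aaaaaaabbbbbbb'
Counting: 7 a's and 7 b's
Check: 7 == 7? Yes
Derivation (S -> aSb applied 6 time(s), then S -> ab): S => aSb => aaSbb => aaaSbbb => aaaaSbbbb => aaaaaSbbbbb => aaaaaaSbbbbbb => aaaaaaabbbbbbb
Accepted

1


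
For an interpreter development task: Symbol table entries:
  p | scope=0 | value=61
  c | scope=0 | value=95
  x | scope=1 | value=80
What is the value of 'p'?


Searching symbol table for 'p':
  p | scope=0 | value=61 <- MATCH
  c | scope=0 | value=95
  x | scope=1 | value=80
Found 'p' at scope 0 with value 61

61


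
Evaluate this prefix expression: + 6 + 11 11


Parsing prefix expression: + 6 + 11 11
Step 1: Innermost operation '+ 11 11'
  11 + 11 = 22
Step 2: Outer operation '+ 6 [22]'
  6 + 22 = 28

28


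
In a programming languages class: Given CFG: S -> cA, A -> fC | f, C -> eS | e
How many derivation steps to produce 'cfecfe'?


Grammar: S -> cA, A -> fC | f, C -> eS | e
Deriving 'cfecfe':
Step 1: S -> cA => cA
Step 2: A -> fC => cfC
Step 3: C -> eS => cfeS
Step 4: S -> cA => cfecA
Step 5: A -> fC => cfecfC
Step 6: C -> e => cfecfe
Total derivation steps: 6

6


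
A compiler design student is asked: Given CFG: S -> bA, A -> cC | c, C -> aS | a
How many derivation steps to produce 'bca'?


Grammar: S -> bA, A -> cC | c, C -> aS | a
Deriving 'bca':
Step 1: S -> bA => bA
Step 2: A -> cC => bcC
Step 3: C -> a => bca
Total derivation steps: 3

3


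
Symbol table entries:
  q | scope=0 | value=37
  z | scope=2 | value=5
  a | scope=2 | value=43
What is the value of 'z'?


Searching symbol table for 'z':
  q | scope=0 | value=37
  z | scope=2 | value=5 <- MATCH
  a | scope=2 | value=43
Found 'z' at scope 2 with value 5

5


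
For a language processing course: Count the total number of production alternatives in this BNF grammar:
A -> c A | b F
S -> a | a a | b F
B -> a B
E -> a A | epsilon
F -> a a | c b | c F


Counting alternatives per rule:
  A: 2 alternative(s)
  S: 3 alternative(s)
  B: 1 alternative(s)
  E: 2 alternative(s)
  F: 3 alternative(s)
Sum: 2 + 3 + 1 + 2 + 3 = 11

11


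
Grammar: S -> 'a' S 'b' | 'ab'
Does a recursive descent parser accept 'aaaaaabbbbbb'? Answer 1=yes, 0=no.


Grammar accepts strings of the form a^n b^n (n >= 1)
Word: 'aaaaaabbbbbb'
Counting: 6 a's and 6 b's
Check: 6 == 6? Yes
Derivation (S -> aSb applied 5 time(s), then S -> ab): S => aSb => aaSbb => aaaSbbb => aaaaSbbbb => aaaaaSbbbbb => aaaaaabbbbbb
Accepted

1


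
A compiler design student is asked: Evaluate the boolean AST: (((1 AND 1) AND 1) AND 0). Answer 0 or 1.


Step 1: Evaluate inner node
  1 AND 1 = 1
Step 2: Evaluate next node
  1 AND 1 = 1
Step 3: Evaluate root node
  1 AND 0 = 0

0


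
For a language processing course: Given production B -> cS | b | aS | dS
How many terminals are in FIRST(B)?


Production: B -> cS | b | aS | dS
Examining each alternative for leading terminals:
  B -> cS : first terminal = 'c'
  B -> b : first terminal = 'b'
  B -> aS : first terminal = 'a'
  B -> dS : first terminal = 'd'
FIRST(B) = {a, b, c, d}
Count: 4

4


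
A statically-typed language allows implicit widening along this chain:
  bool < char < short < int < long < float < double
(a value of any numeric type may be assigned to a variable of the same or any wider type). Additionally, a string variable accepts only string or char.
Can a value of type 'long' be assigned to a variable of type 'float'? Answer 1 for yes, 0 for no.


Target variable type: float
Source value type: long
Numeric ranks: long=4, float=5
Widening allowed iff rank(source) <= rank(target): 4 <= 5? Yes
Result: 1

1


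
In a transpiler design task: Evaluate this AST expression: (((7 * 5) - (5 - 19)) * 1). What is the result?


Expression: (((7 * 5) - (5 - 19)) * 1)
Evaluating step by step:
  7 * 5 = 35
  5 - 19 = -14
  35 - -14 = 49
  49 * 1 = 49
Result: 49

49


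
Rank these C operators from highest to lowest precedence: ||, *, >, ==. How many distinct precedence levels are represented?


Looking up precedence for each operator:
  || -> precedence 1
  * -> precedence 6
  > -> precedence 4
  == -> precedence 3
Sorted highest to lowest: *, >, ==, ||
Distinct precedence values: [6, 4, 3, 1]
Number of distinct levels: 4

4


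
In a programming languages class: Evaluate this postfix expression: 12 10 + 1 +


Processing tokens left to right:
Push 12, Push 10
Pop 12 and 10, compute 12 + 10 = 22, push 22
Push 1
Pop 22 and 1, compute 22 + 1 = 23, push 23
Stack result: 23

23


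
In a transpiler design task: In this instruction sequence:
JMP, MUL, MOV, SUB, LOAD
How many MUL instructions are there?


Scanning instruction sequence for MUL:
  Position 1: JMP
  Position 2: MUL <- MATCH
  Position 3: MOV
  Position 4: SUB
  Position 5: LOAD
Matches at positions: [2]
Total MUL count: 1

1


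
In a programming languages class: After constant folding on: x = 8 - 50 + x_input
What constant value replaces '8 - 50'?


Identifying constant sub-expression:
  Original: x = 8 - 50 + x_input
  8 and 50 are both compile-time constants
  Evaluating: 8 - 50 = -42
  After folding: x = -42 + x_input

-42


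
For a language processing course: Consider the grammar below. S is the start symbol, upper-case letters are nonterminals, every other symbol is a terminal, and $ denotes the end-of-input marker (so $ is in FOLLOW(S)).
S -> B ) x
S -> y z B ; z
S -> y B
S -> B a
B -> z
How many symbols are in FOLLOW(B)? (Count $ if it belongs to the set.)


S is the start symbol and does not occur in any rule body, so FOLLOW(S) = {$}.
Examining every occurrence of B in a rule body:
  S -> B ) x : B is followed by terminal ')' -> add ')'
  S -> y z B ; z : B is followed by terminal ';' -> add ';'
  S -> y B : B is at the right end -> add FOLLOW(S) = {$}
  S -> B a : B is followed by terminal 'a' -> add 'a'
  B -> z : B does not occur in the body -> contributes nothing
FOLLOW(B) = {), ;, a, $}
Count: 4

4


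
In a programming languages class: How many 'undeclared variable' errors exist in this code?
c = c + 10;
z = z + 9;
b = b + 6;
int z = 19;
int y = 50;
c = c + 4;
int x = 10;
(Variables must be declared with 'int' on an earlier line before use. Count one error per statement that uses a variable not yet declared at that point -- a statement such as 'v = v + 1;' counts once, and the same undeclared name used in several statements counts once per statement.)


Scanning code line by line:
  Line 1: use 'c' -> ERROR (undeclared)
  Line 2: use 'z' -> ERROR (undeclared)
  Line 3: use 'b' -> ERROR (undeclared)
  Line 4: declare 'z' -> declared = ['z']
  Line 5: declare 'y' -> declared = ['y', 'z']
  Line 6: use 'c' -> ERROR (undeclared)
  Line 7: declare 'x' -> declared = ['x', 'y', 'z']
Total undeclared variable errors: 4

4


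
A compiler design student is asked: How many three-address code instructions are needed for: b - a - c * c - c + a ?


Expression: b - a - c * c - c + a
Generating three-address code (respecting * over +/- precedence):
  Instruction 1: t1 = c * c
  Instruction 2: t2 = b - a
  Instruction 3: t3 = t2 - t1
  Instruction 4: t4 = t3 - c
  Instruction 5: t5 = t4 + a
Total instructions: 5

5


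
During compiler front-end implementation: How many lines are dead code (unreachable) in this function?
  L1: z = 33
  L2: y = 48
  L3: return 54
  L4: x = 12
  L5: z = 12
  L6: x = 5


Analyzing control flow:
  L1: reachable (before return)
  L2: reachable (before return)
  L3: reachable (return statement)
  L4: DEAD (after return at L3)
  L5: DEAD (after return at L3)
  L6: DEAD (after return at L3)
Return at L3, total lines = 6
Dead lines: L4 through L6
Count: 3

3


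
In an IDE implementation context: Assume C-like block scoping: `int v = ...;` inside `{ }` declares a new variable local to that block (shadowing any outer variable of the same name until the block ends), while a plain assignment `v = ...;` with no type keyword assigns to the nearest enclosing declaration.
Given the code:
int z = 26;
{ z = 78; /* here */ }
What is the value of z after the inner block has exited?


Analyzing scoping rules:
Outer scope: declares z = 26
Inner block: 'z = 78;' has no type keyword, so it is an assignment to the outer z (no shadowing)
The assignment changed the outer variable itself, so the new value persists after the block -> 78
Result: 78

78


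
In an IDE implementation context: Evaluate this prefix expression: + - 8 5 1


Parsing prefix expression: + - 8 5 1
Step 1: Innermost operation '- 8 5'
  8 - 5 = 3
Step 2: Outer operation '+ [3] 1'
  3 + 1 = 4

4


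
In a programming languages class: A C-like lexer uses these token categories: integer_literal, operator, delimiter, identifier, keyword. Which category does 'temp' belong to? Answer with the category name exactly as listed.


Token: 'temp'
Checking categories:
  identifier: YES
  integer_literal: no
  operator: no
  keyword: no
  delimiter: no
Category: identifier

identifier


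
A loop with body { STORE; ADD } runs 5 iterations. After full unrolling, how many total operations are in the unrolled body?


Loop body operations: STORE, ADD (2 ops per iteration)
Unrolling 5 iterations:
  Iteration 1: STORE, ADD (2 ops)
  Iteration 2: STORE, ADD (2 ops)
  Iteration 3: STORE, ADD (2 ops)
  Iteration 4: STORE, ADD (2 ops)
  Iteration 5: STORE, ADD (2 ops)
Total: 5 iterations * 2 ops/iter = 10 operations

10


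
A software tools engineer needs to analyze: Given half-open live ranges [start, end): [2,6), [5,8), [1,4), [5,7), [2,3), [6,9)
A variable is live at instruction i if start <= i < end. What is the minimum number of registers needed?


Live ranges:
  Var0: [2, 6)
  Var1: [5, 8)
  Var2: [1, 4)
  Var3: [5, 7)
  Var4: [2, 3)
  Var5: [6, 9)
Sweep-line events (position, delta, active):
  pos=1 start -> active=1
  pos=2 start -> active=2
  pos=2 start -> active=3
  pos=3 end -> active=2
  pos=4 end -> active=1
  pos=5 start -> active=2
  pos=5 start -> active=3
  pos=6 end -> active=2
  pos=6 start -> active=3
  pos=7 end -> active=2
  pos=8 end -> active=1
  pos=9 end -> active=0
Maximum simultaneous active: 3
Minimum registers needed: 3

3


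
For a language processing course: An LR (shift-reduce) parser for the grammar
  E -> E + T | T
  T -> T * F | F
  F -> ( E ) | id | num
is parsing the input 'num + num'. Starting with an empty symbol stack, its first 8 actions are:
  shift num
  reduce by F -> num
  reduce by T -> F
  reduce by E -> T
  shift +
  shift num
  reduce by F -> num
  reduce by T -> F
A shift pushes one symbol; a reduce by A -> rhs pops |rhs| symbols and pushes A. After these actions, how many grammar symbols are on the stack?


Tracking the symbol stack through each action:
  Action 1: shift 'num' : push -> stack = [num] (size 1)
  Action 2: reduce by F -> num : pop 1, push F -> stack = [F] (size 1)
  Action 3: reduce by T -> F : pop 1, push T -> stack = [T] (size 1)
  Action 4: reduce by E -> T : pop 1, push E -> stack = [E] (size 1)
  Action 5: shift '+' : push -> stack = [E, +] (size 2)
  Action 6: shift 'num' : push -> stack = [E, +, num] (size 3)
  Action 7: reduce by F -> num : pop 1, push F -> stack = [E, +, F] (size 3)
  Action 8: reduce by T -> F : pop 1, push T -> stack = [E, +, T] (size 3)
Final stack size: 3

3


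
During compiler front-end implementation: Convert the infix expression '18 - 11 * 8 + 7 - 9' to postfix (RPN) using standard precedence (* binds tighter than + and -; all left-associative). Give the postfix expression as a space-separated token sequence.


Applying the shunting-yard algorithm:
  Operand 18 -> output
  Push '-' onto operator stack -> op-stack: [-]
  Operand 11 -> output
  Push '*' onto operator stack -> op-stack: [-, *]
  Operand 8 -> output
  See '+' (prec 1); top '*' (prec 2) >= it -> pop '*' to output
  See '+' (prec 1); top '-' (prec 1) >= it -> pop '-' to output
  Push '+' onto operator stack -> op-stack: [+]
  Operand 7 -> output
  See '-' (prec 1); top '+' (prec 1) >= it -> pop '+' to output
  Push '-' onto operator stack -> op-stack: [-]
  Operand 9 -> output
  End of input: pop '-' to output
Postfix result: 18 11 8 * - 7 + 9 -

18 11 8 * - 7 + 9 -


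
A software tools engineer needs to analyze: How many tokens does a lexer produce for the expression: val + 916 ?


Scanning 'val + 916'
Token 1: 'val' -> identifier
Token 2: '+' -> operator
Token 3: '916' -> integer_literal
Total tokens: 3

3


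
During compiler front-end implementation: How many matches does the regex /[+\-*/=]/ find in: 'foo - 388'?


Pattern: /[+\-*/=]/ (operators)
Input: 'foo - 388'
Scanning for matches:
  Match 1: '-'
Total matches: 1

1


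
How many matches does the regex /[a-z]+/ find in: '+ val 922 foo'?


Pattern: /[a-z]+/ (identifiers)
Input: '+ val 922 foo'
Scanning for matches:
  Match 1: 'val'
  Match 2: 'foo'
Total matches: 2

2


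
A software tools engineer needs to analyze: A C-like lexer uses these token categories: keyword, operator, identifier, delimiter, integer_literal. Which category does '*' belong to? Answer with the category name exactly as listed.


Token: '*'
Checking categories:
  identifier: no
  integer_literal: no
  operator: YES
  keyword: no
  delimiter: no
Category: operator

operator


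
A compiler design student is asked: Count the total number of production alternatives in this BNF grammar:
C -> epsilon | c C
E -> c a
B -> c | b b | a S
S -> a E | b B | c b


Counting alternatives per rule:
  C: 2 alternative(s)
  E: 1 alternative(s)
  B: 3 alternative(s)
  S: 3 alternative(s)
Sum: 2 + 1 + 3 + 3 = 9

9


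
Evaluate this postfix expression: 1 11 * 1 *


Processing tokens left to right:
Push 1, Push 11
Pop 1 and 11, compute 1 * 11 = 11, push 11
Push 1
Pop 11 and 1, compute 11 * 1 = 11, push 11
Stack result: 11

11


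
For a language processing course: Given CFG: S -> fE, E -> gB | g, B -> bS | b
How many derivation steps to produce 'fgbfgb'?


Grammar: S -> fE, E -> gB | g, B -> bS | b
Deriving 'fgbfgb':
Step 1: S -> fE => fE
Step 2: E -> gB => fgB
Step 3: B -> bS => fgbS
Step 4: S -> fE => fgbfE
Step 5: E -> gB => fgbfgB
Step 6: B -> b => fgbfgb
Total derivation steps: 6

6


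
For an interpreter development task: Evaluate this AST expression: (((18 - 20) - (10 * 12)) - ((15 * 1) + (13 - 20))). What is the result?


Expression: (((18 - 20) - (10 * 12)) - ((15 * 1) + (13 - 20)))
Evaluating step by step:
  18 - 20 = -2
  10 * 12 = 120
  -2 - 120 = -122
  15 * 1 = 15
  13 - 20 = -7
  15 + -7 = 8
  -122 - 8 = -130
Result: -130

-130


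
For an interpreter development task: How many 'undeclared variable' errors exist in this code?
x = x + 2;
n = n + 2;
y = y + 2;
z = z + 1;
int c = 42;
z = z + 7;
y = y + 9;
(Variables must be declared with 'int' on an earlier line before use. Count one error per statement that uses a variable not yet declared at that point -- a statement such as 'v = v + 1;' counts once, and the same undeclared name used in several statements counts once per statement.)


Scanning code line by line:
  Line 1: use 'x' -> ERROR (undeclared)
  Line 2: use 'n' -> ERROR (undeclared)
  Line 3: use 'y' -> ERROR (undeclared)
  Line 4: use 'z' -> ERROR (undeclared)
  Line 5: declare 'c' -> declared = ['c']
  Line 6: use 'z' -> ERROR (undeclared)
  Line 7: use 'y' -> ERROR (undeclared)
Total undeclared variable errors: 6

6


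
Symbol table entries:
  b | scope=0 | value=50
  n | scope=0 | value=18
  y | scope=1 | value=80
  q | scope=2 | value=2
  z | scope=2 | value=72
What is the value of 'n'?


Searching symbol table for 'n':
  b | scope=0 | value=50
  n | scope=0 | value=18 <- MATCH
  y | scope=1 | value=80
  q | scope=2 | value=2
  z | scope=2 | value=72
Found 'n' at scope 0 with value 18

18


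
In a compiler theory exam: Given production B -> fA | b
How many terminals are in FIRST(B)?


Production: B -> fA | b
Examining each alternative for leading terminals:
  B -> fA : first terminal = 'f'
  B -> b : first terminal = 'b'
FIRST(B) = {b, f}
Count: 2

2


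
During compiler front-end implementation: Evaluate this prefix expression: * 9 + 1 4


Parsing prefix expression: * 9 + 1 4
Step 1: Innermost operation '+ 1 4'
  1 + 4 = 5
Step 2: Outer operation '* 9 [5]'
  9 * 5 = 45

45


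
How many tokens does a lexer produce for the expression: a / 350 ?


Scanning 'a / 350'
Token 1: 'a' -> identifier
Token 2: '/' -> operator
Token 3: '350' -> integer_literal
Total tokens: 3

3


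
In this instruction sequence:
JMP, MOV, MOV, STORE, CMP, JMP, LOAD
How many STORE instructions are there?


Scanning instruction sequence for STORE:
  Position 1: JMP
  Position 2: MOV
  Position 3: MOV
  Position 4: STORE <- MATCH
  Position 5: CMP
  Position 6: JMP
  Position 7: LOAD
Matches at positions: [4]
Total STORE count: 1

1


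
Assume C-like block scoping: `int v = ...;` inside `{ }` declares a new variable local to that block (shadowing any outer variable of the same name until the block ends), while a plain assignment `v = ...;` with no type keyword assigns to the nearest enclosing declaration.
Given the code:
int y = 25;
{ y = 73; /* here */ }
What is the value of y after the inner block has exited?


Analyzing scoping rules:
Outer scope: declares y = 25
Inner block: 'y = 73;' has no type keyword, so it is an assignment to the outer y (no shadowing)
The assignment changed the outer variable itself, so the new value persists after the block -> 73
Result: 73

73


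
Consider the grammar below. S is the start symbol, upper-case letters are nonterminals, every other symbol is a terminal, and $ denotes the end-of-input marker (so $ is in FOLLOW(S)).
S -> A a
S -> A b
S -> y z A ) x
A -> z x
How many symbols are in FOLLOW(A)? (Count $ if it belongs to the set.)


S is the start symbol and does not occur in any rule body, so FOLLOW(S) = {$}.
Examining every occurrence of A in a rule body:
  S -> A a : A is followed by terminal 'a' -> add 'a'
  S -> A b : A is followed by terminal 'b' -> add 'b'
  S -> y z A ) x : A is followed by terminal ')' -> add ')'
  A -> z x : A does not occur in the body -> contributes nothing
FOLLOW(A) = {), a, b}
Count: 3

3


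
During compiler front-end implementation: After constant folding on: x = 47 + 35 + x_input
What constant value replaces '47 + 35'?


Identifying constant sub-expression:
  Original: x = 47 + 35 + x_input
  47 and 35 are both compile-time constants
  Evaluating: 47 + 35 = 82
  After folding: x = 82 + x_input

82


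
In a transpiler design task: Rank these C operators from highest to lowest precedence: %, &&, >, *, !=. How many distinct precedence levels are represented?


Looking up precedence for each operator:
  % -> precedence 6
  && -> precedence 2
  > -> precedence 4
  * -> precedence 6
  != -> precedence 3
Sorted highest to lowest: %, *, >, !=, &&
Distinct precedence values: [6, 4, 3, 2]
Number of distinct levels: 4

4


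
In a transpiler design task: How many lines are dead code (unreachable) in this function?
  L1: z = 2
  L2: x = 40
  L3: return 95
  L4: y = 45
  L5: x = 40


Analyzing control flow:
  L1: reachable (before return)
  L2: reachable (before return)
  L3: reachable (return statement)
  L4: DEAD (after return at L3)
  L5: DEAD (after return at L3)
Return at L3, total lines = 5
Dead lines: L4 through L5
Count: 2

2


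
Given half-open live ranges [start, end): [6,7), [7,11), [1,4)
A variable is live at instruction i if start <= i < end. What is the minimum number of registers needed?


Live ranges:
  Var0: [6, 7)
  Var1: [7, 11)
  Var2: [1, 4)
Sweep-line events (position, delta, active):
  pos=1 start -> active=1
  pos=4 end -> active=0
  pos=6 start -> active=1
  pos=7 end -> active=0
  pos=7 start -> active=1
  pos=11 end -> active=0
Maximum simultaneous active: 1
Minimum registers needed: 1

1


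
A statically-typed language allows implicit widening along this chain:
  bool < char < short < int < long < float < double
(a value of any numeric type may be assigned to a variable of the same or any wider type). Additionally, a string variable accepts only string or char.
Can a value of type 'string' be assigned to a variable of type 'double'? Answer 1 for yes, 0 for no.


Target variable type: double
Source value type: string
Rule: string cannot widen to any numeric type
Result: 0

0


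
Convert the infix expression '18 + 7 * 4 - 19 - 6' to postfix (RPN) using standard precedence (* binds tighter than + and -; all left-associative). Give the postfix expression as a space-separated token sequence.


Applying the shunting-yard algorithm:
  Operand 18 -> output
  Push '+' onto operator stack -> op-stack: [+]
  Operand 7 -> output
  Push '*' onto operator stack -> op-stack: [+, *]
  Operand 4 -> output
  See '-' (prec 1); top '*' (prec 2) >= it -> pop '*' to output
  See '-' (prec 1); top '+' (prec 1) >= it -> pop '+' to output
  Push '-' onto operator stack -> op-stack: [-]
  Operand 19 -> output
  See '-' (prec 1); top '-' (prec 1) >= it -> pop '-' to output
  Push '-' onto operator stack -> op-stack: [-]
  Operand 6 -> output
  End of input: pop '-' to output
Postfix result: 18 7 4 * + 19 - 6 -

18 7 4 * + 19 - 6 -


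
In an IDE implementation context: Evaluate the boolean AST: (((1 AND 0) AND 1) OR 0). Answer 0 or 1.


Step 1: Evaluate inner node
  1 AND 0 = 0
Step 2: Evaluate next node
  0 AND 1 = 0
Step 3: Evaluate root node
  0 OR 0 = 0

0


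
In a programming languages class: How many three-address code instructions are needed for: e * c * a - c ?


Expression: e * c * a - c
Generating three-address code (respecting * over +/- precedence):
  Instruction 1: t1 = e * c
  Instruction 2: t2 = t1 * a
  Instruction 3: t3 = t2 - c
Total instructions: 3

3


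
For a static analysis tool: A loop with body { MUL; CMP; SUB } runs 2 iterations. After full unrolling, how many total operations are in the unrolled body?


Loop body operations: MUL, CMP, SUB (3 ops per iteration)
Unrolling 2 iterations:
  Iteration 1: MUL, CMP, SUB (3 ops)
  Iteration 2: MUL, CMP, SUB (3 ops)
Total: 2 iterations * 3 ops/iter = 6 operations

6
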